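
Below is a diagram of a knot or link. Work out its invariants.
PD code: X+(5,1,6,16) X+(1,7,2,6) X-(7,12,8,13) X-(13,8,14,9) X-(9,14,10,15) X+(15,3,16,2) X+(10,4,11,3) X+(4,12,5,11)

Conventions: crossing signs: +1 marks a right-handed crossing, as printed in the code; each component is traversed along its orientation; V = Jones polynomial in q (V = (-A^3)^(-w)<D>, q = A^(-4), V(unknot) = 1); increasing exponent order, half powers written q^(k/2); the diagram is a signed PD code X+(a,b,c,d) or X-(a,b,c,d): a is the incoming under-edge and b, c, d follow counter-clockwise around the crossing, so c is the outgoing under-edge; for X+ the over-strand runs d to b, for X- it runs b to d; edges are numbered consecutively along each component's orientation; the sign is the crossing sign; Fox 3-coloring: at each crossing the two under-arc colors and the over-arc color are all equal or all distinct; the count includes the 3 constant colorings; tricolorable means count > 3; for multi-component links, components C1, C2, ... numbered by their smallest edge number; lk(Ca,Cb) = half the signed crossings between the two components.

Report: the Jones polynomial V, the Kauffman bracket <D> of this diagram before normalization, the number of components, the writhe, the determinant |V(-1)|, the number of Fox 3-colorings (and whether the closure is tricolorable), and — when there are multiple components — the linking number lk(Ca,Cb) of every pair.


V = -q^-1 + 2 - q + 2q^2 - q^3 + q^4 - q^5
<D> = -A^-14 + A^-10 - A^-6 + 2A^-2 - A^2 + 2A^6 - A^10 (w = +2)
1 component over 8 crossings, w = +2
9 Fox colorings among 3^8, |V(-1)| = 9: tricolorable
why: the span of V is 6, forcing >= 6 crossings in any diagram


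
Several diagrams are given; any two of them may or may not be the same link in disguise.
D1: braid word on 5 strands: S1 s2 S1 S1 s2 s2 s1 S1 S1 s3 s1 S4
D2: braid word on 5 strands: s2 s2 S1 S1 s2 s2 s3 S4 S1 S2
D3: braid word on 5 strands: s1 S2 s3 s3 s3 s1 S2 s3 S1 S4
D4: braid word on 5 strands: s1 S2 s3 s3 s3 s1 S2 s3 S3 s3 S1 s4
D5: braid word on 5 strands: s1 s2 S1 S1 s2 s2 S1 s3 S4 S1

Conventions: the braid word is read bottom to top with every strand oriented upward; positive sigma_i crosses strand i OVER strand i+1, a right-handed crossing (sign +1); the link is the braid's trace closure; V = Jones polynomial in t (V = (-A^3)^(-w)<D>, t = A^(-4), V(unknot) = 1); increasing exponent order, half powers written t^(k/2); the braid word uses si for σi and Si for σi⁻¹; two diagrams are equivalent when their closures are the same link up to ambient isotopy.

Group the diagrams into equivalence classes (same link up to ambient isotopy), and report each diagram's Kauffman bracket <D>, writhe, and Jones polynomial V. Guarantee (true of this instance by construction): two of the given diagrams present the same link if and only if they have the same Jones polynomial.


classes: {D1, D2, D5} | {D3, D4}
V(D1) = -t^-3 + 2t^-2 - 2t^-1 + 3 - 2t + 2t^2 - t^3  [12 crossings, <D> = -A^-12 + 2A^-8 - 2A^-4 + 3 - 2A^4 + 2A^8 - A^12, w = 0]
V(D2) = -t^-3 + 2t^-2 - 2t^-1 + 3 - 2t + 2t^2 - t^3  [10 crossings, <D> = -A^-12 + 2A^-8 - 2A^-4 + 3 - 2A^4 + 2A^8 - A^12, w = 0]
V(D3) = t^-1 - 1 + 2t - 2t^2 + 2t^3 - 2t^4 + t^5  [10 crossings, <D> = A^-14 - 2A^-10 + 2A^-6 - 2A^-2 + 2A^2 - A^6 + A^10, w = +2]
V(D4) = t^-1 - 1 + 2t - 2t^2 + 2t^3 - 2t^4 + t^5  [12 crossings, <D> = A^-8 - 2A^-4 + 2 - 2A^4 + 2A^8 - A^12 + A^16, w = +4]
V(D5) = -t^-3 + 2t^-2 - 2t^-1 + 3 - 2t + 2t^2 - t^3  [10 crossings, <D> = -A^-12 + 2A^-8 - 2A^-4 + 3 - 2A^4 + 2A^8 - A^12, w = 0]
insight: 2 classes among 5 diagrams; unequal V(t) rules out equality


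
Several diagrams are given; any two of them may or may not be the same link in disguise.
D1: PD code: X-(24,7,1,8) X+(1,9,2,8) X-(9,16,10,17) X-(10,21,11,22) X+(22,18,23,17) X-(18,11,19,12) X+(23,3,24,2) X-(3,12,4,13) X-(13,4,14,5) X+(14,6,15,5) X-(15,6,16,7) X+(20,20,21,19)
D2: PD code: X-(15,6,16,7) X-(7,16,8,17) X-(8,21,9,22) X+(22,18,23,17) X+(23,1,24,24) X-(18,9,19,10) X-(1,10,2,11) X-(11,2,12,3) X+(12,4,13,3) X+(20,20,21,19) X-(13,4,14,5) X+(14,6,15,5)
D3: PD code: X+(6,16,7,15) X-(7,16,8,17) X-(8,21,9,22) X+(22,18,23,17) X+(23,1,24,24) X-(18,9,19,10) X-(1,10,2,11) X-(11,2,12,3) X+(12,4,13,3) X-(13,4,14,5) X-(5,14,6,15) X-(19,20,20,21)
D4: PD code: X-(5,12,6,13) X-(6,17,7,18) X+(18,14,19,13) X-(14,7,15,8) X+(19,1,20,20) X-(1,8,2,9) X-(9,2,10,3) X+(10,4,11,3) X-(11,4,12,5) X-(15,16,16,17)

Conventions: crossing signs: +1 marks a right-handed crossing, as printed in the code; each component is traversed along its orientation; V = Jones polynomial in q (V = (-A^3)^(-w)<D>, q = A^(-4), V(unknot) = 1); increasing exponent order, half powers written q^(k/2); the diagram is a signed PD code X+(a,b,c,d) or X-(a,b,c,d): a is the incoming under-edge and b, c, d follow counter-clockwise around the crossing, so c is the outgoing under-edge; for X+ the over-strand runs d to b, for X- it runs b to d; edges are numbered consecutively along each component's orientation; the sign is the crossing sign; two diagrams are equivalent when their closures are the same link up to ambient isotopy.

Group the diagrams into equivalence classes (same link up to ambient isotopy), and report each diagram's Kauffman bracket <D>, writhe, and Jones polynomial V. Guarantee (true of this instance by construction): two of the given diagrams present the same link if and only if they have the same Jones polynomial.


grouping into links: {D1, D2, D3, D4}
V(D1) = -q^-6 + q^-5 - q^-4 + 2q^-3 - q^-2 + q^-1  (w -2, c 12, <D> = A^-2 - A^2 + 2A^6 - A^10 + A^14 - A^18)
V(D2) = -q^-6 + q^-5 - q^-4 + 2q^-3 - q^-2 + q^-1  (w -2, c 12, <D> = A^-2 - A^2 + 2A^6 - A^10 + A^14 - A^18)
D3 (bracket A^-8 - A^-4 + 2 - A^4 + A^8 - A^12; 12 crossings at w = -4): V = -q^-6 + q^-5 - q^-4 + 2q^-3 - q^-2 + q^-1
V(D4) = -q^-6 + q^-5 - q^-4 + 2q^-3 - q^-2 + q^-1  (w -4, c 10, <D> = A^-8 - A^-4 + 2 - A^4 + A^8 - A^12)
why: one V(q) for all 4 diagrams — one class (guaranteed)


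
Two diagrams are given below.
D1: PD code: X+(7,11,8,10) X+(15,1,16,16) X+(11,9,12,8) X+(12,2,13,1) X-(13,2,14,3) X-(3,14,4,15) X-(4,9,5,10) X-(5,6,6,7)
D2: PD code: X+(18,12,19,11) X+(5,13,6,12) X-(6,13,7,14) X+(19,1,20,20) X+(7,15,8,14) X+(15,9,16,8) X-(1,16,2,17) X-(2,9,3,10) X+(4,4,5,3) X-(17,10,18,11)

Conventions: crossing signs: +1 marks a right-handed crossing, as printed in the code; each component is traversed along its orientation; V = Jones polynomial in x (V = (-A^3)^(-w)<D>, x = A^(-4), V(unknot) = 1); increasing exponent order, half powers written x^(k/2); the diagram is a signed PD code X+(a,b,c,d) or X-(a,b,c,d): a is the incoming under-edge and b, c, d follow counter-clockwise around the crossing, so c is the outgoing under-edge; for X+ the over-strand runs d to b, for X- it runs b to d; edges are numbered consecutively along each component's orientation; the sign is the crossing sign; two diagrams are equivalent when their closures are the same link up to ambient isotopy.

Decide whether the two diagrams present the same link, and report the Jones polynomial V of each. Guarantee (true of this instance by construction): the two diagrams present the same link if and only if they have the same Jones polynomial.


same link: yes
V(D1) = 1  [8 crossings, <D> = 1, w = 0]
V(D2) = 1  [10 crossings, <D> = A^6, w = +2]
insight: one V(x) for all 2 diagrams — one class (guaranteed)


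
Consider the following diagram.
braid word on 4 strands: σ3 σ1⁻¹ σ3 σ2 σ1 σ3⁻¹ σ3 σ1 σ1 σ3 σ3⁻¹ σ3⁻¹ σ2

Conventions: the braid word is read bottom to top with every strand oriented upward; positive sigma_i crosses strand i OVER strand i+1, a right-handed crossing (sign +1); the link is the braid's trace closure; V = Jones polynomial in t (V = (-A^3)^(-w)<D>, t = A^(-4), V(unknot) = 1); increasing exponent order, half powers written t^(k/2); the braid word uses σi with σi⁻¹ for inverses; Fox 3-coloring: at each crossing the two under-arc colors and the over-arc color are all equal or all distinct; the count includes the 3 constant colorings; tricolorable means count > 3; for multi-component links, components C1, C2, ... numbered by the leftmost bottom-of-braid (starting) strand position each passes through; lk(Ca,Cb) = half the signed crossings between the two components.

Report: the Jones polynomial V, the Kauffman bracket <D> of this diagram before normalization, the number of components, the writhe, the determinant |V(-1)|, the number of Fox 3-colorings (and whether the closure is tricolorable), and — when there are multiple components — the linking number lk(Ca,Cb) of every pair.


V = t - t^2 + 2t^3 - 2t^4 + 2t^5 - t^6 + t^7 - t^8
<D> = A^-17 - A^-13 + A^-9 - 2A^-5 + 2A^-1 - 2A^3 + A^7 - A^11 (w = +5)
1 component over 13 crossings, w = +5
3 Fox colorings among 3^13, |V(-1)| = 11: not tricolorable
why: |V(-1)| = 11: so not tricolorable, since 3 does not divide 11


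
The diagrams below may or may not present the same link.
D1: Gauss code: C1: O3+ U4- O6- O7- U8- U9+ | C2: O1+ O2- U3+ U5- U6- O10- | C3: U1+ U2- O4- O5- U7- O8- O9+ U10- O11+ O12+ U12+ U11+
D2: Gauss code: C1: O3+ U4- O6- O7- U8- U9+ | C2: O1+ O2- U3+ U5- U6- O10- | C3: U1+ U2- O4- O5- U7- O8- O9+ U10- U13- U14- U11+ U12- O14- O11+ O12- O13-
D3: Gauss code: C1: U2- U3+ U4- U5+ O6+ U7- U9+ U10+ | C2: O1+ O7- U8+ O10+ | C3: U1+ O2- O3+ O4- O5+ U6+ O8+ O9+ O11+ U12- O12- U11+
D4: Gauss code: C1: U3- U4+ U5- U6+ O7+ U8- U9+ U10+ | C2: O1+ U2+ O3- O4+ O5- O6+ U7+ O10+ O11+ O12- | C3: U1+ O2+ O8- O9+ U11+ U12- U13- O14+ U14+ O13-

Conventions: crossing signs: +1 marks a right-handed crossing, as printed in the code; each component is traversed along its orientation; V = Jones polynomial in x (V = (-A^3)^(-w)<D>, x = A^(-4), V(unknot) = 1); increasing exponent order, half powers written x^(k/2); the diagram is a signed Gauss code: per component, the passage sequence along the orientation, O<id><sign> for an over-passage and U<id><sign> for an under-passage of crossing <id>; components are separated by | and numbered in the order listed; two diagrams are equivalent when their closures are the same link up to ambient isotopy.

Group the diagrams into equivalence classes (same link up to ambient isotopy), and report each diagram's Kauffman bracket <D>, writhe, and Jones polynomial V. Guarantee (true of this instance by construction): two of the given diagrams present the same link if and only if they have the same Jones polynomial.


classes: {D1, D2} | {D3, D4}
V(D1) = x^-5 + 2x^-3 + x^-1  [12 crossings, <D> = A^-2 + 2A^6 + A^14, w = -2]
V(D2) = x^-5 + 2x^-3 + x^-1  [14 crossings, <D> = A^-14 + 2A^-6 + A^2, w = -6]
V(D3) = x + 2x^3 + x^5  (w +4, c 12, <D> = A^-8 + 2 + A^8)
V(D4) = x + 2x^3 + x^5  (w +4, c 14, <D> = A^-8 + 2 + A^8)
note: V(x) takes 2 values over 4 diagrams, fixing the grouping


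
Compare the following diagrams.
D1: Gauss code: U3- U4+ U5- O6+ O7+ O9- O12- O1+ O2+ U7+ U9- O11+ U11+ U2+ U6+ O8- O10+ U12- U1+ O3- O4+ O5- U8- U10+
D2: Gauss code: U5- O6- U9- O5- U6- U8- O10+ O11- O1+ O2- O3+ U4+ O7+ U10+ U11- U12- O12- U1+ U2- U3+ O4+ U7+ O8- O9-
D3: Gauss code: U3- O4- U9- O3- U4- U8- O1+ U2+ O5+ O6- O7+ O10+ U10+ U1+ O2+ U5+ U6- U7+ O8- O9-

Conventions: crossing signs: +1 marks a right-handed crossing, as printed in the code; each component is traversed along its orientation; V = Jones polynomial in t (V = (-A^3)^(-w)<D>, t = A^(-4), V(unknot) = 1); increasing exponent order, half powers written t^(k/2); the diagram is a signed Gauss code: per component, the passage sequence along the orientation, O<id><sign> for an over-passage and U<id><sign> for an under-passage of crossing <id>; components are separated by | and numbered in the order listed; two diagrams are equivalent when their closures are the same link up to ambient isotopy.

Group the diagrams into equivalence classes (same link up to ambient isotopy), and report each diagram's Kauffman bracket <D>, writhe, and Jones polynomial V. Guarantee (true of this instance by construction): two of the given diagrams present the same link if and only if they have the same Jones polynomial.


classes: {D1} | {D2, D3}
V(D1) = 1  [12 crossings, <D> = A^6, w = +2]
D2 (bracket -A^-18 + A^-14 - A^-10 + 3A^-6 - A^-2 + A^2 - A^6; 12 crossings at w = -2): V = -t^-3 + t^-2 - t^-1 + 3 - t + t^2 - t^3
V(D3) = -t^-3 + t^-2 - t^-1 + 3 - t + t^2 - t^3  (w 0, c 10, <D> = -A^-12 + A^-8 - A^-4 + 3 - A^4 + A^8 - A^12)
insight: 2 values of V(t) split the 3 diagrams


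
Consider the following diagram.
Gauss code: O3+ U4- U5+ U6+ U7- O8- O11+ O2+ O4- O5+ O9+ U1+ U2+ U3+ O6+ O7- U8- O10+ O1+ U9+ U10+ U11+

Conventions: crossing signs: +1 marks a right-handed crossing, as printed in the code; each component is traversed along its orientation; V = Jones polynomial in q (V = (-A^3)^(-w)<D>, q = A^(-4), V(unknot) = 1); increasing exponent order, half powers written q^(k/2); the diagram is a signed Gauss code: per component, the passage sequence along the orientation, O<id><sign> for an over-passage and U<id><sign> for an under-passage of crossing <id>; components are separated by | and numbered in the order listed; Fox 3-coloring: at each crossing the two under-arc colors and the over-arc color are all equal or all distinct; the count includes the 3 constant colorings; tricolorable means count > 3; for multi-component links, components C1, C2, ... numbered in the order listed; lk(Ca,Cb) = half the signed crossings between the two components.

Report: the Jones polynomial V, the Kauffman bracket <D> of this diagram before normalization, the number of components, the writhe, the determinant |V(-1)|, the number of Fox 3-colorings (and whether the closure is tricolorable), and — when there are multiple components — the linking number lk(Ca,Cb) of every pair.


Jones polynomial: V(q) = q + q^3 - q^4
<D> = A^-1 - A^3 - A^11; writhe +5
components 1, writhe +5 (11 crossings)
3-colorings: 9 of 3^11, det 3 — tricolorable
note: the span of V is 3, forcing >= 3 crossings in any diagram


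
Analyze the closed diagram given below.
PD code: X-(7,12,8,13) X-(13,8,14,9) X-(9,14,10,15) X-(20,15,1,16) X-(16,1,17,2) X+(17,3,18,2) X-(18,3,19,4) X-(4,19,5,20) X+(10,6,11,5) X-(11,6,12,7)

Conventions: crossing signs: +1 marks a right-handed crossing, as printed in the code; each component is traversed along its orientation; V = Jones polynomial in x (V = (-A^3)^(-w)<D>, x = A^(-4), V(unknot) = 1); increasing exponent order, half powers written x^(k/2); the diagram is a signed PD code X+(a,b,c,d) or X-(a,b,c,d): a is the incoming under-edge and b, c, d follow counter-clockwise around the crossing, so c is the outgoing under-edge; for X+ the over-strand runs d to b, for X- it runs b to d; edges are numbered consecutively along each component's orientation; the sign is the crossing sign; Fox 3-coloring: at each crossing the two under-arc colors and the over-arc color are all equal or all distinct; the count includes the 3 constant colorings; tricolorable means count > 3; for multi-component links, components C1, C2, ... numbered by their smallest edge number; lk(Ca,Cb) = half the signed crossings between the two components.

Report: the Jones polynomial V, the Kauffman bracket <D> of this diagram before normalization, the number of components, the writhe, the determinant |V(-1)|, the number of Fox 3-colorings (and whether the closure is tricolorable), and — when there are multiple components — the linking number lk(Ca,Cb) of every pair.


V = x^-8 - 2x^-7 + x^-6 - 2x^-5 + 2x^-4 + x^-2
<D> = A^-10 + 2A^-2 - 2A^2 + A^6 - 2A^10 + A^14 (w = -6)
1 component over 10 crossings, w = -6
27 Fox colorings among 3^10, |V(-1)| = 9: tricolorable
why: w = -6 (over 10 crossings) is diagram-only; (-A^3)^(6) removes it from V


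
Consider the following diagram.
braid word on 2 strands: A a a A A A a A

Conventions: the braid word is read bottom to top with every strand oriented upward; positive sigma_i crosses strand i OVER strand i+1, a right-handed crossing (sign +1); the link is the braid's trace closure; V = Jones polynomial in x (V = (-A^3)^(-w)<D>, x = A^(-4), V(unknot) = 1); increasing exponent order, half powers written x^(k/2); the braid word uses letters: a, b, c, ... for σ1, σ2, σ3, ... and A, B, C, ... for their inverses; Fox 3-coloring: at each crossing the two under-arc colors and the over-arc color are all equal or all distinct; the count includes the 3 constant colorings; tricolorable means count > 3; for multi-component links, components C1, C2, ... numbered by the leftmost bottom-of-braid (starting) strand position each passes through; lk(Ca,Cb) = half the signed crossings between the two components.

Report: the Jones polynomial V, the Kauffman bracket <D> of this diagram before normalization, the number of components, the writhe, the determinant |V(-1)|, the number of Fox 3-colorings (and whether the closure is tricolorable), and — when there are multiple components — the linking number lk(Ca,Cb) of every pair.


Jones polynomial: V(x) = -x^(-5/2) - x^(-1/2)
<D> = -A^-4 - A^4; writhe -2
components 2, writhe -2 (8 crossings)
linking number lk(C1,C2) = -1
3-colorings: 3 of 3^8, det 2 — not tricolorable
note: w = -2 (over 8 crossings) is diagram-only; (-A^3)^(2) removes it from V


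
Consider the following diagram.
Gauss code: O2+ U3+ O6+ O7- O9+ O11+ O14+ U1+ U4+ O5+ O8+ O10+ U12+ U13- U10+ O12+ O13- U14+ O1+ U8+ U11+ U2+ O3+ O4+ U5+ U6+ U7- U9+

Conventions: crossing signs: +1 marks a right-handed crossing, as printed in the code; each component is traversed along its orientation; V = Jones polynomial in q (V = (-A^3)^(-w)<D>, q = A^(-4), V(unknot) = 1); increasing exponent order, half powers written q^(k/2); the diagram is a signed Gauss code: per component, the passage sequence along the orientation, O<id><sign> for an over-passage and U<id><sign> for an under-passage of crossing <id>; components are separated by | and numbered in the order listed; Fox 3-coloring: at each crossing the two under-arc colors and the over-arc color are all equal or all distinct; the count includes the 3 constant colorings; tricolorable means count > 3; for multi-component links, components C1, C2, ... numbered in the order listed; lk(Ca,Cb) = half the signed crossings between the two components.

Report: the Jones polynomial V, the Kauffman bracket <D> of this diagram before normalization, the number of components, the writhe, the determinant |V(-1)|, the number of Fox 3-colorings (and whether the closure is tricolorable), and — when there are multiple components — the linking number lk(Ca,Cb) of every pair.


Jones polynomial: V(q) = q^3 + q^5 - q^8
<D> = -A^-2 + A^10 + A^18; writhe +10
components 1, writhe +10 (14 crossings)
3-colorings: 9 of 3^14, det 3 — tricolorable
note: the span of V is 5, forcing >= 5 crossings in any diagram


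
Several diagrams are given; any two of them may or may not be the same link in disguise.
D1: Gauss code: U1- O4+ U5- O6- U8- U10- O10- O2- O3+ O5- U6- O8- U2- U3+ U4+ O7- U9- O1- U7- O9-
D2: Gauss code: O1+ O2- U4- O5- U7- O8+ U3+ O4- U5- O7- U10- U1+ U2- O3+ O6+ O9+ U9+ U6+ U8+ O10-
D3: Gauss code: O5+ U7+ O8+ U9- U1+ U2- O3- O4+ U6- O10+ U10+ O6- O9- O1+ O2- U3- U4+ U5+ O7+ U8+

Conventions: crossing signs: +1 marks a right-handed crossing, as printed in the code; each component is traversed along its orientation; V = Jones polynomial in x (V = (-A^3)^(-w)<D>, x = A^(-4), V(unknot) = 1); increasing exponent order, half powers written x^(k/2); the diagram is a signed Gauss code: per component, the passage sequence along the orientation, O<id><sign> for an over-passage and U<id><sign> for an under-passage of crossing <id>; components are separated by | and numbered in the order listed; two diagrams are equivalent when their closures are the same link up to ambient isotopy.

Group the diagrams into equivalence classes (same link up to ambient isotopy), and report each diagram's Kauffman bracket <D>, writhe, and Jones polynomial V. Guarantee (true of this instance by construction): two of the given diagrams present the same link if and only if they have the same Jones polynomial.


equivalence classes: {D1} | {D2} | {D3}
D1 (bracket A^-10 + 2A^-2 - 2A^2 + A^6 - 2A^10 + A^14; 10 crossings at w = -6): V = x^-8 - 2x^-7 + x^-6 - 2x^-5 + 2x^-4 + x^-2
V(D2) = x^-5 - 2x^-4 + 2x^-3 - 2x^-2 + 2x^-1 - 1 + x  (w 0, c 10, <D> = A^-4 - 1 + 2A^4 - 2A^8 + 2A^12 - 2A^16 + A^20)
D3 (bracket -A^-10 + A^-6 + A^2; 10 crossings at w = +2): V = x + x^3 - x^4
key observation: 3 values of V(x) split the 3 diagrams


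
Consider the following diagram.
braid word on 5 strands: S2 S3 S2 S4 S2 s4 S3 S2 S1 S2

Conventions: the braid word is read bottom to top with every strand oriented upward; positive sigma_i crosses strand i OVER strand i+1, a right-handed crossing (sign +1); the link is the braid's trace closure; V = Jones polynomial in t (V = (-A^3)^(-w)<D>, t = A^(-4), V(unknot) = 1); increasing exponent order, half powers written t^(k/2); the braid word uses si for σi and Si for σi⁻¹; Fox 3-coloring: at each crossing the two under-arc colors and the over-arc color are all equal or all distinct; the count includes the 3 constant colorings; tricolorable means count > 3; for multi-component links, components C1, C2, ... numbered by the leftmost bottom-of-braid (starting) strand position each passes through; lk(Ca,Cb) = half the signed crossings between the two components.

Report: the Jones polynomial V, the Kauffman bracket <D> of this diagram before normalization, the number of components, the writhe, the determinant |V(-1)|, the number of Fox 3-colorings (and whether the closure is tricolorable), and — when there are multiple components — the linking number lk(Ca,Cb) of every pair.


V(t) = -t^-8 + t^-6 + t^-5 + t^-4 + t^-3 + t^-2
bracket: A^-16 + A^-12 + A^-8 + A^-4 + 1 - A^8, w = -8
3 components, writhe -8, over 10 crossings
lk(C1,C2) = -2
linking number lk(C1,C3) = 0
lk(C2,C3): 0
det 0, colorings 9 of 3^11 — tricolorable
observation: det 0 = |V(-1)|; divisible by 3, so tricolorable


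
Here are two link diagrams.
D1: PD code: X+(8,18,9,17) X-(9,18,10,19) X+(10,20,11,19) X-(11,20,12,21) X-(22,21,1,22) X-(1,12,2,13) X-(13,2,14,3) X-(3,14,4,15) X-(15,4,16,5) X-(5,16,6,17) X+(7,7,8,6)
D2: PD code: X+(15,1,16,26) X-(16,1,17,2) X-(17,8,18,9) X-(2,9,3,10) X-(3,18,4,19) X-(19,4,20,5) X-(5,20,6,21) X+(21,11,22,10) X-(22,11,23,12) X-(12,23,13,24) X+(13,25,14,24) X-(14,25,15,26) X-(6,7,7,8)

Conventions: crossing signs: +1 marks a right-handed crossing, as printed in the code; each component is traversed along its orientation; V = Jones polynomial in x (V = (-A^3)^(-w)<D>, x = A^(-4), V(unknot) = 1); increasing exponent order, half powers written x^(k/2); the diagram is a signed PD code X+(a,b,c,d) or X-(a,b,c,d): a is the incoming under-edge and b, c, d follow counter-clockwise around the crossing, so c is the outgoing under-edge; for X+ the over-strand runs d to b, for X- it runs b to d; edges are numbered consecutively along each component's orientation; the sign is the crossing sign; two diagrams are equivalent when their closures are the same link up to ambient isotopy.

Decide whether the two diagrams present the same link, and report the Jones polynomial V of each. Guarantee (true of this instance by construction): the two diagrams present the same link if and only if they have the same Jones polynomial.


same link: yes
V(D1) = -x^-7 + x^-6 - x^-5 + x^-4 + x^-2  [11 crossings, <D> = -A^-7 - A + A^5 - A^9 + A^13, w = -5]
V(D2) = -x^-7 + x^-6 - x^-5 + x^-4 + x^-2  [13 crossings, <D> = -A^-13 - A^-5 + A^-1 - A^3 + A^7, w = -7]
insight: one V(x) for all 2 diagrams — one class (guaranteed)


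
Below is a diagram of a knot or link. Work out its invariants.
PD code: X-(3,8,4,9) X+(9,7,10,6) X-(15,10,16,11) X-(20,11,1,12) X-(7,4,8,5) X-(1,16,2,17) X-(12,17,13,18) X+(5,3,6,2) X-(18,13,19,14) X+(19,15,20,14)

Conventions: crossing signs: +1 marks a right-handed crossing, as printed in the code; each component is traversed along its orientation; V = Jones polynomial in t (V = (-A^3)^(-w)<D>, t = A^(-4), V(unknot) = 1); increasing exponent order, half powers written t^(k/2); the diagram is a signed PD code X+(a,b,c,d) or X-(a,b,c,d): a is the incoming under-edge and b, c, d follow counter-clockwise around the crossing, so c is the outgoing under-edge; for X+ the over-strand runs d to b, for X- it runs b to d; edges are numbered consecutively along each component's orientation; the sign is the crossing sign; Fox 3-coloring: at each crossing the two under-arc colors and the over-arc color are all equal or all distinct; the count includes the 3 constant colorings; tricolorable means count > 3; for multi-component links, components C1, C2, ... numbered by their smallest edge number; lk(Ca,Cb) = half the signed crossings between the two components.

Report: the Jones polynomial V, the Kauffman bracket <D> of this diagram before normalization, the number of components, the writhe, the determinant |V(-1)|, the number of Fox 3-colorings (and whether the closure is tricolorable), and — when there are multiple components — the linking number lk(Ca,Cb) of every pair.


V(t) = -t^-6 + 2t^-5 - 2t^-4 + 3t^-3 - 3t^-2 + 2t^-1 - 1 + t
bracket: A^-16 - A^-12 + 2A^-8 - 3A^-4 + 3 - 2A^4 + 2A^8 - A^12, w = -4
1 component, writhe -4, over 10 crossings
det 15, colorings 9 of 3^10 — tricolorable
observation: det 15 = |V(-1)|; divisible by 3, so tricolorable


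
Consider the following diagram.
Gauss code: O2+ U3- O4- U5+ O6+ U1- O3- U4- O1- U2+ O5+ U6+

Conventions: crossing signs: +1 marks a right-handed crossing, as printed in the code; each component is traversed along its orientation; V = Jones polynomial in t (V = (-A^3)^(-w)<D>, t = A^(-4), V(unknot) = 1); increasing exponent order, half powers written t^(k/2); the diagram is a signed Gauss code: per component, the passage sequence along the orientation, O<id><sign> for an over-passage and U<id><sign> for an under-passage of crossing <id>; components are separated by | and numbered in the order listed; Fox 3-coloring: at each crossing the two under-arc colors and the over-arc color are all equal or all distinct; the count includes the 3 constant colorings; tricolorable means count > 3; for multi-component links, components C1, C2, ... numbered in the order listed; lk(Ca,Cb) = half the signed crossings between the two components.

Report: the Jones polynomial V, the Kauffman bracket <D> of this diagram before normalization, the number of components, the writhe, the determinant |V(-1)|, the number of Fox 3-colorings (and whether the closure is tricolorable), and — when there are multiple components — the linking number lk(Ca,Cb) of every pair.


Jones polynomial: V(t) = -t^-3 + 2t^-2 - 2t^-1 + 3 - 2t + 2t^2 - t^3
<D> = -A^-12 + 2A^-8 - 2A^-4 + 3 - 2A^4 + 2A^8 - A^12; writhe 0
components 1, writhe 0 (6 crossings)
3-colorings: 3 of 3^6, det 13 — not tricolorable
note: w = 0 (over 6 crossings) is diagram-only; (-A^3)^(0) removes it from V


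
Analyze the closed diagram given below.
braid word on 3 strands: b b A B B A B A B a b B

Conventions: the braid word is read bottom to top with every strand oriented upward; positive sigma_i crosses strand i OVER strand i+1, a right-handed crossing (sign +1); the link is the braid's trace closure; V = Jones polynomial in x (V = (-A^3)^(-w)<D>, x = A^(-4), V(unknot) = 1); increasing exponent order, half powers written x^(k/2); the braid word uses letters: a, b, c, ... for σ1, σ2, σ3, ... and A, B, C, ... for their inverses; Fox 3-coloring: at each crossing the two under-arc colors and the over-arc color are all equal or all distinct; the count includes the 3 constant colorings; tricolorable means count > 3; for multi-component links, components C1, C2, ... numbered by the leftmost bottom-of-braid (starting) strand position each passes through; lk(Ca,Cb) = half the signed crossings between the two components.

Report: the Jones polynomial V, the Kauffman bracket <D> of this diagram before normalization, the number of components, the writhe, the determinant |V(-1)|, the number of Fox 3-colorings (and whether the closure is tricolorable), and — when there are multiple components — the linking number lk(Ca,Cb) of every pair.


Jones polynomial: V(x) = -x^-6 + x^-5 - x^-4 + 2x^-3 - x^-2 + x^-1
<D> = A^-8 - A^-4 + 2 - A^4 + A^8 - A^12; writhe -4
components 1, writhe -4 (12 crossings)
3-colorings: 3 of 3^12, det 7 — not tricolorable
note: |V(-1)| = 7: so not tricolorable, since 3 does not divide 7


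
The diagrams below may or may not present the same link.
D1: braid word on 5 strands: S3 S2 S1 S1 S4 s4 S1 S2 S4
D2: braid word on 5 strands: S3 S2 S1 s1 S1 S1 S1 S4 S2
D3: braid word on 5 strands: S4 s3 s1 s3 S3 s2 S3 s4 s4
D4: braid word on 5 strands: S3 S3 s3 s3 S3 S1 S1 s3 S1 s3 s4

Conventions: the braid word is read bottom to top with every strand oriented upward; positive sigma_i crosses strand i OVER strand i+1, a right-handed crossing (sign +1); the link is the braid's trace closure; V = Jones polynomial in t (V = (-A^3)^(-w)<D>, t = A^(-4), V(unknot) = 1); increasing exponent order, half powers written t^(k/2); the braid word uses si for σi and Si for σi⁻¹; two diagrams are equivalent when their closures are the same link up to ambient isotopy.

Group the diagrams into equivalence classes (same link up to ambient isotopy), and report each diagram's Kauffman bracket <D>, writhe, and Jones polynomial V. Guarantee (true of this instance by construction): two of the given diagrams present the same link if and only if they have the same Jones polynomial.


equivalence classes: {D1, D2} | {D3} | {D4}
D1 (bracket A^-15 + 2A^-7 - A^-3 + A - A^5; 9 crossings at w = -7): V = t^(-13/2) - t^(-11/2) + t^(-9/2) - 2t^(-7/2) - t^(-3/2)
V(D2) = t^(-13/2) - t^(-11/2) + t^(-9/2) - 2t^(-7/2) - t^(-3/2)  (w -7, c 9, <D> = A^-15 + 2A^-7 - A^-3 + A - A^5)
V(D3) = -t^(-1/2) - t^(1/2)  [9 crossings, <D> = A^7 + A^11, w = +3]
V(D4) = t^(-9/2) - t^(-5/2) - t^(-3/2) - t^(-1/2)  (w -1, c 11, <D> = A^-1 + A^3 + A^7 - A^15)
key observation: comparing 4 Jones polynomials yields 3 groups


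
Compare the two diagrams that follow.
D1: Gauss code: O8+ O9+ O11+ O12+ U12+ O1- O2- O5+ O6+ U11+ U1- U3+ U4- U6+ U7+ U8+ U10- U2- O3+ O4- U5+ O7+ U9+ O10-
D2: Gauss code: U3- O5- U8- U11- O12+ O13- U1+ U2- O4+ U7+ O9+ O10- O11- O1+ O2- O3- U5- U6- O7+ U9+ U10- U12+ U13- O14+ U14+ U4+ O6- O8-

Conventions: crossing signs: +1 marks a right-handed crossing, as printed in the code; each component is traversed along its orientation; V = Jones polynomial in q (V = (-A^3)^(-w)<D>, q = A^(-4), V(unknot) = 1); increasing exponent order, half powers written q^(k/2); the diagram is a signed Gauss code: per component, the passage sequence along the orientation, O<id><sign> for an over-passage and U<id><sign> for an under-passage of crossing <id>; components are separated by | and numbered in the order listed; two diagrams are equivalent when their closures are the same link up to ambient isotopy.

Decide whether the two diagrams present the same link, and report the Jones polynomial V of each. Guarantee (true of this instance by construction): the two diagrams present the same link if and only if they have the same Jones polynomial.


equivalent: no
V(D1) = 1  (w +4, c 12, <D> = A^12)
V(D2) = q^-5 - 2q^-4 + 2q^-3 - 2q^-2 + 2q^-1 - 1 + q  [14 crossings, <D> = A^-10 - A^-6 + 2A^-2 - 2A^2 + 2A^6 - 2A^10 + A^14, w = -2]
key observation: 2 classes among 2 diagrams; unequal V(q) rules out equality


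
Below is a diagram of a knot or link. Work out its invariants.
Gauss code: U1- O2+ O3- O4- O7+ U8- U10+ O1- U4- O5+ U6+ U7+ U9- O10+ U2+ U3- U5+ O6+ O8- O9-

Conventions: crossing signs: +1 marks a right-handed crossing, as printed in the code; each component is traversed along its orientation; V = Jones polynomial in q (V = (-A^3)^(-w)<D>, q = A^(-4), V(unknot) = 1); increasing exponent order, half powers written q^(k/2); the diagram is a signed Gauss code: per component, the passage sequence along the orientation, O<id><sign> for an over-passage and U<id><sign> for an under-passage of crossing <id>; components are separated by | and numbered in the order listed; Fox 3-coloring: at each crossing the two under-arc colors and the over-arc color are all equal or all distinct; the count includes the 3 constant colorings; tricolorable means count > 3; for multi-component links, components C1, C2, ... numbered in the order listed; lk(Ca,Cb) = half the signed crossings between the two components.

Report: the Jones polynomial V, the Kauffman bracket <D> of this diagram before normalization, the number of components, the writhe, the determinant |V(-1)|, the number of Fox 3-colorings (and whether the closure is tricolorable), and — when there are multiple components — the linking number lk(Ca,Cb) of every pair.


V(q) = -q^-3 + 2q^-2 - 2q^-1 + 3 - 2q + 2q^2 - q^3
bracket: -A^-12 + 2A^-8 - 2A^-4 + 3 - 2A^4 + 2A^8 - A^12, w = 0
1 component, writhe 0, over 10 crossings
det 13, colorings 3 of 3^10 — not tricolorable
observation: w = 0 (over 10 crossings) is diagram-only; (-A^3)^(0) removes it from V


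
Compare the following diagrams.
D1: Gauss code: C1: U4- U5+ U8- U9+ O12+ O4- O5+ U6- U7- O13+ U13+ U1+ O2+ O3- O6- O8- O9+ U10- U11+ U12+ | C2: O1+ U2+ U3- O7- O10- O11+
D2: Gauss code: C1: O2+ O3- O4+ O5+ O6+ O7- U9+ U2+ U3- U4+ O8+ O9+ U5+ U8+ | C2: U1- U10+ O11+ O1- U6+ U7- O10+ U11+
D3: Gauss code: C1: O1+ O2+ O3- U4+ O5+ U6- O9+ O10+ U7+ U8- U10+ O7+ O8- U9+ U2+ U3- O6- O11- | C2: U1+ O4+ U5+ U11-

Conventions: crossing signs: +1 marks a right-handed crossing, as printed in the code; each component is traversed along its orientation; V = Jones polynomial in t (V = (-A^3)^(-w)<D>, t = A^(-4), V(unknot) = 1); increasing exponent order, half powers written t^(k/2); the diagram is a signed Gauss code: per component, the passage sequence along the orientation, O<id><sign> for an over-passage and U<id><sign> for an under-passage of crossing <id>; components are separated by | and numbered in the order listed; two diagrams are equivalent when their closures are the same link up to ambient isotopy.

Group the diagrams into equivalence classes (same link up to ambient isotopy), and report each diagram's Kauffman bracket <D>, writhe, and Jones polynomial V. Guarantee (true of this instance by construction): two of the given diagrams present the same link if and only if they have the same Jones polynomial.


classes: {D1} | {D2} | {D3}
V(D1) = -t^(-1/2) - t^(1/2)  [13 crossings, <D> = A + A^5, w = +1]
V(D2) = -t^(1/2) - t^(3/2) - t^(5/2) + t^(9/2)  [11 crossings, <D> = -A^-3 + A^5 + A^9 + A^13, w = +5]
D3 (bracket A^-1 + A^7; 11 crossings at w = +3): V = -t^(1/2) - t^(5/2)
note: V(t) takes 3 values over 3 diagrams, fixing the grouping


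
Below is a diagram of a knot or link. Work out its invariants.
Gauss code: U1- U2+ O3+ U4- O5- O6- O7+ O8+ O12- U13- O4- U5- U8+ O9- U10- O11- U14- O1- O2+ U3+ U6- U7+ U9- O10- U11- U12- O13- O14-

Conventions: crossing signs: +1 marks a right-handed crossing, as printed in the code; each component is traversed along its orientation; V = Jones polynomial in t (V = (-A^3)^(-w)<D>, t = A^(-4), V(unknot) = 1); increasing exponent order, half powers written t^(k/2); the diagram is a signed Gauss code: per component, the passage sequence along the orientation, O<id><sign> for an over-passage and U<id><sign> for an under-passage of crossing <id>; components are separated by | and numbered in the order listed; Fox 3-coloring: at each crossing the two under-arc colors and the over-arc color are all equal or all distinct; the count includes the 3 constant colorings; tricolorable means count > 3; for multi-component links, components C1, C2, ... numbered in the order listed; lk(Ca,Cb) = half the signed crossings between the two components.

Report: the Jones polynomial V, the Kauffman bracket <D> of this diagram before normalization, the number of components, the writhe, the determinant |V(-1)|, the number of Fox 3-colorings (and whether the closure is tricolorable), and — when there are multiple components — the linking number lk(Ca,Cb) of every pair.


V = t^-8 - 2t^-7 + t^-6 - 2t^-5 + 2t^-4 + t^-2
<D> = A^-10 + 2A^-2 - 2A^2 + A^6 - 2A^10 + A^14 (w = -6)
1 component over 14 crossings, w = -6
27 Fox colorings among 3^14, |V(-1)| = 9: tricolorable
why: V spans 6 powers of t: at least 6 crossings in any diagram


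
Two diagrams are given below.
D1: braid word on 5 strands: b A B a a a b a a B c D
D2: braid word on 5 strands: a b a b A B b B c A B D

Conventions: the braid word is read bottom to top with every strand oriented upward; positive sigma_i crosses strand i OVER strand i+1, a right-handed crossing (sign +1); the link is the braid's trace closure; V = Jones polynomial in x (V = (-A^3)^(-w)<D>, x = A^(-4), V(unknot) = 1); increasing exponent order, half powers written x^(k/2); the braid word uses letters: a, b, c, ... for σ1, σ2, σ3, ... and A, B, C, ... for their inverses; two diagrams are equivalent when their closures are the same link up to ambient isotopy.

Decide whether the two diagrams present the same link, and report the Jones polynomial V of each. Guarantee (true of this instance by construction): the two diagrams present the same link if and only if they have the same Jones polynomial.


same link: no
V(D1) = x + x^3 - x^4  [12 crossings, <D> = -A^-4 + 1 + A^8, w = +4]
V(D2) = 1  [12 crossings, <D> = 1, w = 0]
insight: 2 values of V(x) split the 2 diagrams


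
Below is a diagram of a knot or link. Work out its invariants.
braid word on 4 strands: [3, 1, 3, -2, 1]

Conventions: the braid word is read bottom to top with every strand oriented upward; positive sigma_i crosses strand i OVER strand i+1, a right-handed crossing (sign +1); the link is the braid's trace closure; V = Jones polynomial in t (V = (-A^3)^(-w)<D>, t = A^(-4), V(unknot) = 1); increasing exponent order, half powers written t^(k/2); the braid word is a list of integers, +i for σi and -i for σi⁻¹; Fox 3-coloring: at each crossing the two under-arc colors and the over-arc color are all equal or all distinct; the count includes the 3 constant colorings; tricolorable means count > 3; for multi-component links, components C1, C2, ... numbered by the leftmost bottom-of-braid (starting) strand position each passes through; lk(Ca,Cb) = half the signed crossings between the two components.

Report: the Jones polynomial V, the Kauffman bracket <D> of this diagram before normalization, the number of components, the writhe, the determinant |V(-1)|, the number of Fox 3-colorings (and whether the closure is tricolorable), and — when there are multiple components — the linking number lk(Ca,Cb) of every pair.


V = t + 2t^3 + t^5
<D> = -A^-11 - 2A^-3 - A^5 (w = +3)
3 components over 5 crossings, w = +3
lk(C1,C2): +1
lk(C1,C3) = +1
linking number lk(C2,C3) = 0
3 Fox colorings among 3^5, |V(-1)| = 4: not tricolorable
why: |V(-1)| = 4: so not tricolorable, since 3 does not divide 4


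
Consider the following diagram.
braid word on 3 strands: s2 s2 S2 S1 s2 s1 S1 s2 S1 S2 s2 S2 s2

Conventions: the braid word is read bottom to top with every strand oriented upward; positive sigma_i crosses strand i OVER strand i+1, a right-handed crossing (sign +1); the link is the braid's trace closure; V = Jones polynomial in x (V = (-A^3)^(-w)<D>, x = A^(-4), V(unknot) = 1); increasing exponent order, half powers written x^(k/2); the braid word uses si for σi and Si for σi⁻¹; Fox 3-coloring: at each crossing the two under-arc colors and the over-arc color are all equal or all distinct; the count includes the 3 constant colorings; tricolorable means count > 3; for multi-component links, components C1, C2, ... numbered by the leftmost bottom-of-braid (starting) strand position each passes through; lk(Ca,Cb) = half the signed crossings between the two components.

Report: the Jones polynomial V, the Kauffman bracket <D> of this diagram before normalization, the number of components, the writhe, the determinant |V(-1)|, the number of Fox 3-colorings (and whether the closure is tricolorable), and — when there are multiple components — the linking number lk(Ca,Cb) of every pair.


V = -x^(-3/2) + x^(-1/2) - 2x^(1/2) + x^(3/2) - 2x^(5/2) + x^(7/2)
<D> = -A^-11 + 2A^-7 - A^-3 + 2A - A^5 + A^9 (w = +1)
2 components over 13 crossings, w = +1
lk(C1,C2): 0
3 Fox colorings among 3^13, |V(-1)| = 8: not tricolorable
why: the 1 component pair carries total linking 0
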